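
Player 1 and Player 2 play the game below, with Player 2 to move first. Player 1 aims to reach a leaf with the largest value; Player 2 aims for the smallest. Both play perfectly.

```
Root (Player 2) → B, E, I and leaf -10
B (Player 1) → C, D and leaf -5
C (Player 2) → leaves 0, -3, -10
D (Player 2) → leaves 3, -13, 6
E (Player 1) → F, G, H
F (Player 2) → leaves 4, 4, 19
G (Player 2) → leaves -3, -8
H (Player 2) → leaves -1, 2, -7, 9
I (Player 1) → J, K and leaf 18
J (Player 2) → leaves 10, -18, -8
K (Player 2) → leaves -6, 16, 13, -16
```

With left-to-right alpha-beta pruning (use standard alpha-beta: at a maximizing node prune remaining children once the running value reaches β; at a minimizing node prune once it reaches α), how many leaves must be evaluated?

C [α=-∞,β=+∞]: v=-10
D [α=-10,β=+∞]: v=-13 after child 2 ≤ α → α-cutoff, skip 1
B [α=-∞,β=+∞]: v=-5
F [α=-∞,β=-5]: v=4
E [α=-∞,β=-5]: v=4 after child 1 ≥ β → β-cutoff, skip 2
J [α=-∞,β=-5]: v=-18
K [α=-18,β=-5]: v=-16
I [α=-∞,β=-5]: v=18
Root [α=-∞,β=+∞]: v=-10
Leaves evaluated: 18 of 25.

18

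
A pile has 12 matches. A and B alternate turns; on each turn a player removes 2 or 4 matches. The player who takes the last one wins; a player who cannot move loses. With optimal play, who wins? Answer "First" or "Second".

Second

Positions where the player to move wins (W) vs loses (L):
i:   0  1  2  3  4  5  6  7  8  9 10 11 12
     L  L  W  W  W  W  L  L  W  W  W  W  L
Position 12 is L, so the second player wins.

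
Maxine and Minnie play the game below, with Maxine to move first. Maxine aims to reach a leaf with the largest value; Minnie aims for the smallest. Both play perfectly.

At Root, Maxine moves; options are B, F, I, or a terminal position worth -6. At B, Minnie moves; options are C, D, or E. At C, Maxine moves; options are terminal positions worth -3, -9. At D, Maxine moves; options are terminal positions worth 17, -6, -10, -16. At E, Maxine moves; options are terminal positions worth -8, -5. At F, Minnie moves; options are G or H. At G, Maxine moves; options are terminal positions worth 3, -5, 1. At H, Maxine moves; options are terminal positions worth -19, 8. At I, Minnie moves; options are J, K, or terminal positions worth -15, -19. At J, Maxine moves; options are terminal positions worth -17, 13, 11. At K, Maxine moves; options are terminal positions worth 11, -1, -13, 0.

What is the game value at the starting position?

C (Maxine): max(-3, -9) = -3
D (Maxine): max(17, -6, -10, -16) = 17
E (Maxine): max(-8, -5) = -5
B (Minnie): min(-3, 17, -5) = -5
G (Maxine): max(3, -5, 1) = 3
H (Maxine): max(-19, 8) = 8
F (Minnie): min(3, 8) = 3
J (Maxine): max(-17, 13, 11) = 13
K (Maxine): max(11, -1, -13, 0) = 11
I (Minnie): min(13, 11, -15, -19) = -19
Root (Maxine): max(-5, 3, -19, -6) = 3

3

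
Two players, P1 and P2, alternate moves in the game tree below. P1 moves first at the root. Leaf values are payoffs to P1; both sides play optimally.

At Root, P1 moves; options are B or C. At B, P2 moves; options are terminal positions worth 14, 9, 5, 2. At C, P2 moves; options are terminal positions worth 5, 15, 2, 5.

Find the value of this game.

B (P2): min(14, 9, 5, 2) = 2
C (P2): min(5, 15, 2, 5) = 2
Root (P1): max(2, 2) = 2

2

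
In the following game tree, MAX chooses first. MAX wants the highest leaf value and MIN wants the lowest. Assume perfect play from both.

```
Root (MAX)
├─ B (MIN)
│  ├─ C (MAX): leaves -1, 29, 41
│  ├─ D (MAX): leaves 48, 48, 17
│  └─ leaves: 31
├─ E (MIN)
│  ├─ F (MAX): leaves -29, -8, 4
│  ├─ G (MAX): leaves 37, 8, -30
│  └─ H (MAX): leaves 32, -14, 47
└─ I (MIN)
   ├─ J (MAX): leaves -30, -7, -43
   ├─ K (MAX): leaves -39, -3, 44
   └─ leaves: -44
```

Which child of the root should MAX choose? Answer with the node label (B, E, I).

C (MAX): max(-1, 29, 41) = 41
D (MAX): max(48, 48, 17) = 48
B (MIN): min(41, 48, 31) = 31
F (MAX): max(-29, -8, 4) = 4
G (MAX): max(37, 8, -30) = 37
H (MAX): max(32, -14, 47) = 47
E (MIN): min(4, 37, 47) = 4
J (MAX): max(-30, -7, -43) = -7
K (MAX): max(-39, -3, 44) = 44
I (MIN): min(-7, 44, -44) = -44
Root (MAX): max(31, 4, -44) = 31
MAX picks the child with the highest value: B (value 31).

B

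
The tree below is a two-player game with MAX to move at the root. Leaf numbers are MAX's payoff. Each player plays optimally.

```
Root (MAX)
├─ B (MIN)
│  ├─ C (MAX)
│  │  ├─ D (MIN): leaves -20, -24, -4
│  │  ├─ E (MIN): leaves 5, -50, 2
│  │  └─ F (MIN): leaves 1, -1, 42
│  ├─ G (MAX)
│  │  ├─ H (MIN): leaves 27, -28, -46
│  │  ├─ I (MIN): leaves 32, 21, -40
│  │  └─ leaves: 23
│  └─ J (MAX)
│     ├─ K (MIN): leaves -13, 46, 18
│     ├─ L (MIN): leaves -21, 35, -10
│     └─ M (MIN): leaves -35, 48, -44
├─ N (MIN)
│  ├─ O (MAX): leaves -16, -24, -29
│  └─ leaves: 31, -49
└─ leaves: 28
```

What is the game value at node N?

-49

O: max(-16, -24, -29) = -16
N: min(-16, 31, -49) = -49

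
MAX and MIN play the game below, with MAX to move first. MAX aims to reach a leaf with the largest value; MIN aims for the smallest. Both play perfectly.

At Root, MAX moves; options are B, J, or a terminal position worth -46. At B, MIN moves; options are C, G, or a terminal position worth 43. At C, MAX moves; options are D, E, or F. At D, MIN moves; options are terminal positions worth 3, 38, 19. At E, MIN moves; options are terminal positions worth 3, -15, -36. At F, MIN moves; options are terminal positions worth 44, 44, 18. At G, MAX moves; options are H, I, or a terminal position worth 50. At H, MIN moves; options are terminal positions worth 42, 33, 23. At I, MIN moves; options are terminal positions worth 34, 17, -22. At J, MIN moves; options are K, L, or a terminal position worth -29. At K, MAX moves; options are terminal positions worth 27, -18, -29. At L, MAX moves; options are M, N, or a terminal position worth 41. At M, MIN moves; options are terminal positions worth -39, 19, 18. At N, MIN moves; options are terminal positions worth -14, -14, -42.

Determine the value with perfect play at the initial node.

D (MIN): min(3, 38, 19) = 3
E (MIN): min(3, -15, -36) = -36
F (MIN): min(44, 44, 18) = 18
C (MAX): max(3, -36, 18) = 18
H (MIN): min(42, 33, 23) = 23
I (MIN): min(34, 17, -22) = -22
G (MAX): max(23, -22, 50) = 50
B (MIN): min(18, 50, 43) = 18
K (MAX): max(27, -18, -29) = 27
M (MIN): min(-39, 19, 18) = -39
N (MIN): min(-14, -14, -42) = -42
L (MAX): max(-39, -42, 41) = 41
J (MIN): min(27, 41, -29) = -29
Root (MAX): max(18, -29, -46) = 18

18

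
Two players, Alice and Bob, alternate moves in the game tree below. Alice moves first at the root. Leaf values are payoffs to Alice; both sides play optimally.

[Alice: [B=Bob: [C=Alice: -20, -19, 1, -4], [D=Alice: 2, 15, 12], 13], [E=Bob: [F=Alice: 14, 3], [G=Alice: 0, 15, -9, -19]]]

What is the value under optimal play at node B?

C: max(-20, -19, 1, -4) = 1
D: max(2, 15, 12) = 15
B: min(1, 15, 13) = 1

1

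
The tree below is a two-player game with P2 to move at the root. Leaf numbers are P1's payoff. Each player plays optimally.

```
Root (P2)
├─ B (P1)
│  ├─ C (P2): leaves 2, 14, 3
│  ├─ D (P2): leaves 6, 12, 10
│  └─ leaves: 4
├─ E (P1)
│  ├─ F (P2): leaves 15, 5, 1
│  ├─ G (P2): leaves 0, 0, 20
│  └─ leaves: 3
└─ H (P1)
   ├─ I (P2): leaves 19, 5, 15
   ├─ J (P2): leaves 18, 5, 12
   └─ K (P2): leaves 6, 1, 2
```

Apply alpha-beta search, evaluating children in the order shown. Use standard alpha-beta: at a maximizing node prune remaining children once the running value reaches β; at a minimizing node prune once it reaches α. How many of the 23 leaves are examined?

15

C [α=-∞,β=+∞]: v=2
D [α=2,β=+∞]: v=6
B [α=-∞,β=+∞]: v=6
F [α=-∞,β=6]: v=1
G [α=1,β=6]: v=0 after child 1 ≤ α → α-cutoff, skip 2
E [α=-∞,β=6]: v=3
I [α=-∞,β=3]: v=5
H [α=-∞,β=3]: v=5 after child 1 ≥ β → β-cutoff, skip 2
Root [α=-∞,β=+∞]: v=3
Leaves evaluated: 15 of 23.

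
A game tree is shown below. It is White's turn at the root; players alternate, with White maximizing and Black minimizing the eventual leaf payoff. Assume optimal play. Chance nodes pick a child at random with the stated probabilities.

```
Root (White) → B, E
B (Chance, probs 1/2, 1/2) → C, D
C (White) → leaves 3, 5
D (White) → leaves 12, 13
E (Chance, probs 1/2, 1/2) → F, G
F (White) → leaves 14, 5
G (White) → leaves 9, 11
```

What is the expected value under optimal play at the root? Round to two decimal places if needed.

12.5

C (White): max(3, 5) = 5
D (White): max(12, 13) = 13
B (Chance): 1/2·5 + 1/2·13 = 9
F (White): max(14, 5) = 14
G (White): max(9, 11) = 11
E (Chance): 1/2·14 + 1/2·11 = 12.5
Root (White): max(9, 12.5) = 12.5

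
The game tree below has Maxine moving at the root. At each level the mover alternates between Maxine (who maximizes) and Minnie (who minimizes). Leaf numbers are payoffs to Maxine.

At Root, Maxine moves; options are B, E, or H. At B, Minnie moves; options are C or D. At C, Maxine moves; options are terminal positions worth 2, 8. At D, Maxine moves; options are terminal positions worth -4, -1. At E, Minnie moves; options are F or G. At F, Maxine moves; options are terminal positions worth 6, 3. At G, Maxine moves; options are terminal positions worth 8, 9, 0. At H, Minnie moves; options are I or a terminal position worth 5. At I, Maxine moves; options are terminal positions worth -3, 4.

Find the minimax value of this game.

6

C (Maxine): max(2, 8) = 8
D (Maxine): max(-4, -1) = -1
B (Minnie): min(8, -1) = -1
F (Maxine): max(6, 3) = 6
G (Maxine): max(8, 9, 0) = 9
E (Minnie): min(6, 9) = 6
I (Maxine): max(-3, 4) = 4
H (Minnie): min(4, 5) = 4
Root (Maxine): max(-1, 6, 4) = 6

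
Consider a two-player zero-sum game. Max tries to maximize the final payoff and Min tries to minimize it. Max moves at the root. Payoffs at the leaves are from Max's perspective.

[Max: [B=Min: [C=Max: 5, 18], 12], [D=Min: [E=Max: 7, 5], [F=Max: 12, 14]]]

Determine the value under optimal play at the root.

12

C (Max): max(5, 18) = 18
B (Min): min(18, 12) = 12
E (Max): max(7, 5) = 7
F (Max): max(12, 14) = 14
D (Min): min(7, 14) = 7
Root (Max): max(12, 7) = 12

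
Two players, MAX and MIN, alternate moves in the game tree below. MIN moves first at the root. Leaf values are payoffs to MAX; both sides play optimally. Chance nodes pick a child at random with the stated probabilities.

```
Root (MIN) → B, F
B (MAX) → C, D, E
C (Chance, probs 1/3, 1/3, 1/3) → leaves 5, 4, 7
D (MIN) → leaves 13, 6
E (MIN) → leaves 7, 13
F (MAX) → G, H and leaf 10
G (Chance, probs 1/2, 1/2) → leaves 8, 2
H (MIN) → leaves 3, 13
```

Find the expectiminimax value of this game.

C (Chance): 1/3·5 + 1/3·4 + 1/3·7 = 5.33
D (MIN): min(13, 6) = 6
E (MIN): min(7, 13) = 7
B (MAX): max(5.33, 6, 7) = 7
G (Chance): 1/2·8 + 1/2·2 = 5
H (MIN): min(3, 13) = 3
F (MAX): max(5, 3, 10) = 10
Root (MIN): min(7, 10) = 7

7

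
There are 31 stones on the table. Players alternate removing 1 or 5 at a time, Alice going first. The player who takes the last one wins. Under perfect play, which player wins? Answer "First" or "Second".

i:   0  1  2  3  4  5  6  7  8  9 10 11 12 13 14 15 16 17 18 19 20 21 22 23 24 25 26 27 28 29 30 31
     L  W  L  W  L  W  L  W  L  W  L  W  L  W  L  W  L  W  L  W  L  W  L  W  L  W  L  W  L  W  L  W
Position 31 is W, so the first player wins.

First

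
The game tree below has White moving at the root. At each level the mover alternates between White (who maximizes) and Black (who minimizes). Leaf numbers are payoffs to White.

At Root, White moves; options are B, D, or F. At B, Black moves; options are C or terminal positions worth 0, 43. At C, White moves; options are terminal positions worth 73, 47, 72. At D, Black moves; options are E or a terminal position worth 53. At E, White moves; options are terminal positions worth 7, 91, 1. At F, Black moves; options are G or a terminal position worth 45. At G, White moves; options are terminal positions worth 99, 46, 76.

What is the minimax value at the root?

C (White): max(73, 47, 72) = 73
B (Black): min(73, 0, 43) = 0
E (White): max(7, 91, 1) = 91
D (Black): min(91, 53) = 53
G (White): max(99, 46, 76) = 99
F (Black): min(99, 45) = 45
Root (White): max(0, 53, 45) = 53

53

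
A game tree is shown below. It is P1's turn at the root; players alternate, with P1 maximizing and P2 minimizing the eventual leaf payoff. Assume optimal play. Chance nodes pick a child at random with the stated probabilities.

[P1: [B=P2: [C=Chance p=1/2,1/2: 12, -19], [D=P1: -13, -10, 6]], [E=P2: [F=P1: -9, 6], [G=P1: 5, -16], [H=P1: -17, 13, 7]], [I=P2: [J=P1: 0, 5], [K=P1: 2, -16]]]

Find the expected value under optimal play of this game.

C (Chance): 1/2·12 + 1/2·-19 = -3.5
D (P1): max(-13, -10, 6) = 6
B (P2): min(-3.5, 6) = -3.5
F (P1): max(-9, 6) = 6
G (P1): max(5, -16) = 5
H (P1): max(-17, 13, 7) = 13
E (P2): min(6, 5, 13) = 5
J (P1): max(0, 5) = 5
K (P1): max(2, -16) = 2
I (P2): min(5, 2) = 2
Root (P1): max(-3.5, 5, 2) = 5

5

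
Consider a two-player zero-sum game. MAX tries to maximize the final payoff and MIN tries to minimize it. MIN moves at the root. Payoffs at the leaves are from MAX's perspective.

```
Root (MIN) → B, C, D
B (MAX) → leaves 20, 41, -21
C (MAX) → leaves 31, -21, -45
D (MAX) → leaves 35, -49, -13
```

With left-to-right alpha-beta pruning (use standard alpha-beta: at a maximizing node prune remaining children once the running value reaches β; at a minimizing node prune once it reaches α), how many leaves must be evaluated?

7

B [α=-∞,β=+∞]: v=41
C [α=-∞,β=41]: v=31
D [α=-∞,β=31]: v=35 after child 1 ≥ β → β-cutoff, skip 2
Root [α=-∞,β=+∞]: v=31
Leaves evaluated: 7 of 9.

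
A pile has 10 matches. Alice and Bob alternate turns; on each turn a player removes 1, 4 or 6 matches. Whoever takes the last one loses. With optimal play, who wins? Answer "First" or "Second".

i:   0  1  2  3  4  5  6  7  8  9 10
     W  L  W  L  W  W  L  W  L  W  W
Position 10 is W, so the first player wins.

First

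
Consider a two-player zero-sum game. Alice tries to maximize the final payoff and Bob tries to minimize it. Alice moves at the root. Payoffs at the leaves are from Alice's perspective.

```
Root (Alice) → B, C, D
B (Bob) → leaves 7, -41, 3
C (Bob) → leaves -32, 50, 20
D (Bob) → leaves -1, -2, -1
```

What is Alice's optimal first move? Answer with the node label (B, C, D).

D

B (Bob): min(7, -41, 3) = -41
C (Bob): min(-32, 50, 20) = -32
D (Bob): min(-1, -2, -1) = -2
Root (Alice): max(-41, -32, -2) = -2
Alice picks the child with the highest value: D (value -2).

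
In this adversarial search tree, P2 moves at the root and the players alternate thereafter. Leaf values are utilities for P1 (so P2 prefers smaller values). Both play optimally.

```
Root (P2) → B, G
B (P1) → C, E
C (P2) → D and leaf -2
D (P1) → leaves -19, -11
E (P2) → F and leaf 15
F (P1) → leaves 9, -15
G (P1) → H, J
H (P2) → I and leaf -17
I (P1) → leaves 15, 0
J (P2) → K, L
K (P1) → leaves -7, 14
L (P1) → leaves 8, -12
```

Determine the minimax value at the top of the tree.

D (P1): max(-19, -11) = -11
C (P2): min(-11, -2) = -11
F (P1): max(9, -15) = 9
E (P2): min(9, 15) = 9
B (P1): max(-11, 9) = 9
I (P1): max(15, 0) = 15
H (P2): min(15, -17) = -17
K (P1): max(-7, 14) = 14
L (P1): max(8, -12) = 8
J (P2): min(14, 8) = 8
G (P1): max(-17, 8) = 8
Root (P2): min(9, 8) = 8

8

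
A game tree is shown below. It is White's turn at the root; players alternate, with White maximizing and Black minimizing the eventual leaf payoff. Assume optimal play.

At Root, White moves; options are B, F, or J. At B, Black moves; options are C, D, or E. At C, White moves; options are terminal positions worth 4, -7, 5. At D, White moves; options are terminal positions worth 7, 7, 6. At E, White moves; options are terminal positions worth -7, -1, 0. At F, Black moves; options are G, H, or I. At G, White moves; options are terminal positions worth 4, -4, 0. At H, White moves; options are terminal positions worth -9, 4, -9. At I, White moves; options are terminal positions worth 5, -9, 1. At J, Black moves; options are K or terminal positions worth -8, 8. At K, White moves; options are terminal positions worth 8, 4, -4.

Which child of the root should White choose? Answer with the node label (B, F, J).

F

C (White): max(4, -7, 5) = 5
D (White): max(7, 7, 6) = 7
E (White): max(-7, -1, 0) = 0
B (Black): min(5, 7, 0) = 0
G (White): max(4, -4, 0) = 4
H (White): max(-9, 4, -9) = 4
I (White): max(5, -9, 1) = 5
F (Black): min(4, 4, 5) = 4
K (White): max(8, 4, -4) = 8
J (Black): min(8, -8, 8) = -8
Root (White): max(0, 4, -8) = 4
White picks the child with the highest value: F (value 4).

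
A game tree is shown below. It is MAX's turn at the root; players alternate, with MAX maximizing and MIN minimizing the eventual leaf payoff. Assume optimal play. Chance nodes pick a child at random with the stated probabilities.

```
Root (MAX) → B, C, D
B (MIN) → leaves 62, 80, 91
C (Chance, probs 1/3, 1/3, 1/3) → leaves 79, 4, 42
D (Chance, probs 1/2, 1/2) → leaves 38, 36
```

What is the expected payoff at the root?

B (MIN): min(62, 80, 91) = 62
C (Chance): 1/3·79 + 1/3·4 + 1/3·42 = 41.67
D (Chance): 1/2·38 + 1/2·36 = 37
Root (MAX): max(62, 41.67, 37) = 62

62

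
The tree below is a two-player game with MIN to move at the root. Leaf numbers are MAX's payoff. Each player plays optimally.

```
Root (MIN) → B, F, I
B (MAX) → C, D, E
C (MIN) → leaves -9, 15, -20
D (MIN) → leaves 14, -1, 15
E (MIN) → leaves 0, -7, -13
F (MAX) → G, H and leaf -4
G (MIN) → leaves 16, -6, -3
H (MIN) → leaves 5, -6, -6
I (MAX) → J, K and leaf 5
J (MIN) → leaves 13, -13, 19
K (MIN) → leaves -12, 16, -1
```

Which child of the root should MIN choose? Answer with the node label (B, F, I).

C (MIN): min(-9, 15, -20) = -20
D (MIN): min(14, -1, 15) = -1
E (MIN): min(0, -7, -13) = -13
B (MAX): max(-20, -1, -13) = -1
G (MIN): min(16, -6, -3) = -6
H (MIN): min(5, -6, -6) = -6
F (MAX): max(-6, -6, -4) = -4
J (MIN): min(13, -13, 19) = -13
K (MIN): min(-12, 16, -1) = -12
I (MAX): max(-13, -12, 5) = 5
Root (MIN): min(-1, -4, 5) = -4
MIN picks the child with the lowest value: F (value -4).

F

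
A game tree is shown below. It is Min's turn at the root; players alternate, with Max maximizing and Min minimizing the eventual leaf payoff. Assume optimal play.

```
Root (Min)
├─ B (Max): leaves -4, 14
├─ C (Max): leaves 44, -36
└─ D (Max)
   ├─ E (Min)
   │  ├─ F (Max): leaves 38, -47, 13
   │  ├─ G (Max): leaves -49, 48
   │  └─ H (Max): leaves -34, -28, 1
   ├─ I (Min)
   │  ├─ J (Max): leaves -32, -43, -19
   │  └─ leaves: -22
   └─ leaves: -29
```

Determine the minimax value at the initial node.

B (Max): max(-4, 14) = 14
C (Max): max(44, -36) = 44
F (Max): max(38, -47, 13) = 38
G (Max): max(-49, 48) = 48
H (Max): max(-34, -28, 1) = 1
E (Min): min(38, 48, 1) = 1
J (Max): max(-32, -43, -19) = -19
I (Min): min(-19, -22) = -22
D (Max): max(1, -22, -29) = 1
Root (Min): min(14, 44, 1) = 1

1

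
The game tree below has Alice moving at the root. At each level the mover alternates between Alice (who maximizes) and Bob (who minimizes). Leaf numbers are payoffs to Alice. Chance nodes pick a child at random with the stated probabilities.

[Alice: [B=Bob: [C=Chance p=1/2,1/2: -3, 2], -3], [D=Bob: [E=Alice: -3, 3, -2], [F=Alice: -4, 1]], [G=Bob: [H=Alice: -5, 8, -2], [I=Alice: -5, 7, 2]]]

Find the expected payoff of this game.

7

C (Chance): 1/2·-3 + 1/2·2 = -0.5
B (Bob): min(-0.5, -3) = -3
E (Alice): max(-3, 3, -2) = 3
F (Alice): max(-4, 1) = 1
D (Bob): min(3, 1) = 1
H (Alice): max(-5, 8, -2) = 8
I (Alice): max(-5, 7, 2) = 7
G (Bob): min(8, 7) = 7
Root (Alice): max(-3, 1, 7) = 7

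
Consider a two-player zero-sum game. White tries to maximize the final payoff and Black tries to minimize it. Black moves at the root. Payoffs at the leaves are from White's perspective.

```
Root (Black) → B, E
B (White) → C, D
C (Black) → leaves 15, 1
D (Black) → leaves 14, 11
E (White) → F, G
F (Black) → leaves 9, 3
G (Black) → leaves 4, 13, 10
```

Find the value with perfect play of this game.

4

C (Black): min(15, 1) = 1
D (Black): min(14, 11) = 11
B (White): max(1, 11) = 11
F (Black): min(9, 3) = 3
G (Black): min(4, 13, 10) = 4
E (White): max(3, 4) = 4
Root (Black): min(11, 4) = 4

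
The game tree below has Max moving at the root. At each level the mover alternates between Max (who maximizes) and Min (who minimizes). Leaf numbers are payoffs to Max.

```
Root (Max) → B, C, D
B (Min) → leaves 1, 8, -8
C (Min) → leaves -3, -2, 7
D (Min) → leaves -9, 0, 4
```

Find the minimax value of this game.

B (Min): min(1, 8, -8) = -8
C (Min): min(-3, -2, 7) = -3
D (Min): min(-9, 0, 4) = -9
Root (Max): max(-8, -3, -9) = -3

-3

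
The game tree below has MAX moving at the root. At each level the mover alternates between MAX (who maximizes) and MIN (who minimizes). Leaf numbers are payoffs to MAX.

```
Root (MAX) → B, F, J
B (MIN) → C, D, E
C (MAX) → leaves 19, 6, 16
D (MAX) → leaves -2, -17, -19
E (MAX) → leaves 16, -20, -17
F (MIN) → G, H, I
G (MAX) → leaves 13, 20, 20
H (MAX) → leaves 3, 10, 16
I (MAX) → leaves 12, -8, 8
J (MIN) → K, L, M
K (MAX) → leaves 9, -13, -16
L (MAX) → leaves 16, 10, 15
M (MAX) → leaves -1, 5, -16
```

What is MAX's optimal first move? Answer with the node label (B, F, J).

F

C (MAX): max(19, 6, 16) = 19
D (MAX): max(-2, -17, -19) = -2
E (MAX): max(16, -20, -17) = 16
B (MIN): min(19, -2, 16) = -2
G (MAX): max(13, 20, 20) = 20
H (MAX): max(3, 10, 16) = 16
I (MAX): max(12, -8, 8) = 12
F (MIN): min(20, 16, 12) = 12
K (MAX): max(9, -13, -16) = 9
L (MAX): max(16, 10, 15) = 16
M (MAX): max(-1, 5, -16) = 5
J (MIN): min(9, 16, 5) = 5
Root (MAX): max(-2, 12, 5) = 12
MAX picks the child with the highest value: F (value 12).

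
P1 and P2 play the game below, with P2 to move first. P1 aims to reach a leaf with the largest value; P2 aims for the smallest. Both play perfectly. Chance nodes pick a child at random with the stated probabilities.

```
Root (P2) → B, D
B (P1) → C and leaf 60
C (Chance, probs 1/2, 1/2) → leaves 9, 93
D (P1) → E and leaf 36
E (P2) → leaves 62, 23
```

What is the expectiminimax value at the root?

C (Chance): 1/2·9 + 1/2·93 = 51
B (P1): max(51, 60) = 60
E (P2): min(62, 23) = 23
D (P1): max(23, 36) = 36
Root (P2): min(60, 36) = 36

36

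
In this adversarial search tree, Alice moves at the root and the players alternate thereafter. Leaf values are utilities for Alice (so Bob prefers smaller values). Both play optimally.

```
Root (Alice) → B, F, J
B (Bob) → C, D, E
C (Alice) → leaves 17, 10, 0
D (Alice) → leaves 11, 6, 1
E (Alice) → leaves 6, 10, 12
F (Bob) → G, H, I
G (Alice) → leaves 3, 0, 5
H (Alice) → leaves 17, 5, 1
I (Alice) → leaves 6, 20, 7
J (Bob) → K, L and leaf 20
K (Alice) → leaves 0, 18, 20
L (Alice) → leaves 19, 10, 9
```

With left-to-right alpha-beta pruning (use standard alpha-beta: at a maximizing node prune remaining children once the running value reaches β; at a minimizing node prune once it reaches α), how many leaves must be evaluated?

C [α=-∞,β=+∞]: v=17
D [α=-∞,β=17]: v=11
E [α=-∞,β=11]: v=12
B [α=-∞,β=+∞]: v=11
G [α=11,β=+∞]: v=5
F [α=11,β=+∞]: v=5 after child 1 ≤ α → α-cutoff, skip 2
K [α=11,β=+∞]: v=20
L [α=11,β=20]: v=19
J [α=11,β=+∞]: v=19
Root [α=-∞,β=+∞]: v=19
Leaves evaluated: 19 of 25.

19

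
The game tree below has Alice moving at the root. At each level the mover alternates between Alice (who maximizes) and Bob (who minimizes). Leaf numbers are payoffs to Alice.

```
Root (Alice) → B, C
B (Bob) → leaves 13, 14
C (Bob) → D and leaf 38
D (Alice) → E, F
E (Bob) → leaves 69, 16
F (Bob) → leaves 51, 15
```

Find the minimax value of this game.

B (Bob): min(13, 14) = 13
E (Bob): min(69, 16) = 16
F (Bob): min(51, 15) = 15
D (Alice): max(16, 15) = 16
C (Bob): min(16, 38) = 16
Root (Alice): max(13, 16) = 16

16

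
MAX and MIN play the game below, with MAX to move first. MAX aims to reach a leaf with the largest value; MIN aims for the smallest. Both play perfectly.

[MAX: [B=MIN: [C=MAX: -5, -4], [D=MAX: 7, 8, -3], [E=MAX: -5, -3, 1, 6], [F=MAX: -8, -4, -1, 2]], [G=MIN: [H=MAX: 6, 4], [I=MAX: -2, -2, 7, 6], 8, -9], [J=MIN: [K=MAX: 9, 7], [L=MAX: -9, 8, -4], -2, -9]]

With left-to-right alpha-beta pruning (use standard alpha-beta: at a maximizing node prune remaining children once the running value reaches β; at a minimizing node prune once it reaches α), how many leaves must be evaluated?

C [α=-∞,β=+∞]: v=-4
D [α=-∞,β=-4]: v=7 after child 1 ≥ β → β-cutoff, skip 2
E [α=-∞,β=-4]: v=-3 after child 2 ≥ β → β-cutoff, skip 2
F [α=-∞,β=-4]: v=-4 after child 2 ≥ β → β-cutoff, skip 2
B [α=-∞,β=+∞]: v=-4
H [α=-4,β=+∞]: v=6
I [α=-4,β=6]: v=7 after child 3 ≥ β → β-cutoff, skip 1
G [α=-4,β=+∞]: v=-9
K [α=-4,β=+∞]: v=9
L [α=-4,β=9]: v=8
J [α=-4,β=+∞]: v=-9
Root [α=-∞,β=+∞]: v=-4
Leaves evaluated: 21 of 28.

21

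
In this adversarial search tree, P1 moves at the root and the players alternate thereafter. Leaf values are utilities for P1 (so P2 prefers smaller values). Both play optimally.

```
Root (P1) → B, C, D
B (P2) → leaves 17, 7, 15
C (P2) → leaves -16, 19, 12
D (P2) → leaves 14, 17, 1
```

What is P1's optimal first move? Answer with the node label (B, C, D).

B (P2): min(17, 7, 15) = 7
C (P2): min(-16, 19, 12) = -16
D (P2): min(14, 17, 1) = 1
Root (P1): max(7, -16, 1) = 7
P1 picks the child with the highest value: B (value 7).

B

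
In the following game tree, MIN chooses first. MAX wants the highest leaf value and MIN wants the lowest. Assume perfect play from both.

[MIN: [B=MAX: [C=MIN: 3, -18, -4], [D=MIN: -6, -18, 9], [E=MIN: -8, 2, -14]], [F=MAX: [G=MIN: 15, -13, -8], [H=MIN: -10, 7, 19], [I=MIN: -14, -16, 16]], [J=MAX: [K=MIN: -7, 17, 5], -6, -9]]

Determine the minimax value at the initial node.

C (MIN): min(3, -18, -4) = -18
D (MIN): min(-6, -18, 9) = -18
E (MIN): min(-8, 2, -14) = -14
B (MAX): max(-18, -18, -14) = -14
G (MIN): min(15, -13, -8) = -13
H (MIN): min(-10, 7, 19) = -10
I (MIN): min(-14, -16, 16) = -16
F (MAX): max(-13, -10, -16) = -10
K (MIN): min(-7, 17, 5) = -7
J (MAX): max(-7, -6, -9) = -6
Root (MIN): min(-14, -10, -6) = -14

-14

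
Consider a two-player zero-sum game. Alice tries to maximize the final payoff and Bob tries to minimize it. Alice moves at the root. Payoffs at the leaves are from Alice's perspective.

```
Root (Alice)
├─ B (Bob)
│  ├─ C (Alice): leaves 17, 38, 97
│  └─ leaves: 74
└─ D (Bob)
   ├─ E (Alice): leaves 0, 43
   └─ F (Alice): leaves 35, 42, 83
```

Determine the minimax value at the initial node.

74

C (Alice): max(17, 38, 97) = 97
B (Bob): min(97, 74) = 74
E (Alice): max(0, 43) = 43
F (Alice): max(35, 42, 83) = 83
D (Bob): min(43, 83) = 43
Root (Alice): max(74, 43) = 74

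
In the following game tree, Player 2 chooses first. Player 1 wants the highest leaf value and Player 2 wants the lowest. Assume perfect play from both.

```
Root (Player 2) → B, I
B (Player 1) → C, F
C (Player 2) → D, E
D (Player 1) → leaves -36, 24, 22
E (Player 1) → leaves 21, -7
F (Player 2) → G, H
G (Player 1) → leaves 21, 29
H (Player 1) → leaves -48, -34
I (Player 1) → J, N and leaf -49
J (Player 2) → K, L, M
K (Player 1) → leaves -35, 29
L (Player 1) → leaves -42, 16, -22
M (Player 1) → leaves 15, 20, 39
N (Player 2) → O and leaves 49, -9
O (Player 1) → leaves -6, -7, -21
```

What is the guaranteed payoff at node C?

21

D: max(-36, 24, 22) = 24
E: max(21, -7) = 21
C: min(24, 21) = 21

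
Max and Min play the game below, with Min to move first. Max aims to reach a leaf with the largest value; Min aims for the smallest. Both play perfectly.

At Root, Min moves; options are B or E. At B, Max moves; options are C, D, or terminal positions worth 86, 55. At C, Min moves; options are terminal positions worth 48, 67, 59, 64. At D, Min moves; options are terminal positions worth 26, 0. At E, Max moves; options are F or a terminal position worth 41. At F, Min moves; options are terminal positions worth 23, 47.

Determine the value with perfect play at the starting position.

41

C (Min): min(48, 67, 59, 64) = 48
D (Min): min(26, 0) = 0
B (Max): max(48, 0, 86, 55) = 86
F (Min): min(23, 47) = 23
E (Max): max(23, 41) = 41
Root (Min): min(86, 41) = 41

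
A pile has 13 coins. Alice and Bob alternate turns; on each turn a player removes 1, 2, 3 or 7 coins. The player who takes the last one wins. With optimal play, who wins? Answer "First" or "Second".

W/L table (W = player to move can force a win):
i:   0  1  2  3  4  5  6  7  8  9 10 11 12 13
     L  W  W  W  L  W  W  W  L  W  W  W  L  W
Position 13 is W, so the first player wins.

First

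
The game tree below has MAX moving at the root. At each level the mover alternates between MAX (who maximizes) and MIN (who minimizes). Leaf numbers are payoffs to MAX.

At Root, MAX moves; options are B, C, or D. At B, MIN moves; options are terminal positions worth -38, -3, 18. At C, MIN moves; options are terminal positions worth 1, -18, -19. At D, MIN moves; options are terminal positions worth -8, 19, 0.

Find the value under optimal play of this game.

-8

B (MIN): min(-38, -3, 18) = -38
C (MIN): min(1, -18, -19) = -19
D (MIN): min(-8, 19, 0) = -8
Root (MAX): max(-38, -19, -8) = -8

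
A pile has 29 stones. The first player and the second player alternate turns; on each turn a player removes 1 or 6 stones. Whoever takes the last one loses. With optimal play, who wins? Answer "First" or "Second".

Compute winning (W) and losing (L) positions by backward induction:
i:   0  1  2  3  4  5  6  7  8  9 10 11 12 13 14 15 16 17 18 19 20 21 22 23 24 25 26 27 28 29
     W  L  W  L  W  L  W  W  L  W  L  W  L  W  W  L  W  L  W  L  W  W  L  W  L  W  L  W  W  L
Position 29 is L, so the second player wins.

Second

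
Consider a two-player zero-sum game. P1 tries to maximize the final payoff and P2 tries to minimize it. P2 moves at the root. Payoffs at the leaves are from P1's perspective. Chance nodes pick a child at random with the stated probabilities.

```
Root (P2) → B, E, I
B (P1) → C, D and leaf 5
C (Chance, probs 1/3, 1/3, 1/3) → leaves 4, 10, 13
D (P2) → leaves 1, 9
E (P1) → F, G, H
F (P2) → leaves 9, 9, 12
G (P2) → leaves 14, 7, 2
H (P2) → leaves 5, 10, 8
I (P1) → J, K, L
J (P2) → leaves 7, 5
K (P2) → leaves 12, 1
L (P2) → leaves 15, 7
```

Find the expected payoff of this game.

7

C (Chance): 1/3·4 + 1/3·10 + 1/3·13 = 9
D (P2): min(1, 9) = 1
B (P1): max(9, 1, 5) = 9
F (P2): min(9, 9, 12) = 9
G (P2): min(14, 7, 2) = 2
H (P2): min(5, 10, 8) = 5
E (P1): max(9, 2, 5) = 9
J (P2): min(7, 5) = 5
K (P2): min(12, 1) = 1
L (P2): min(15, 7) = 7
I (P1): max(5, 1, 7) = 7
Root (P2): min(9, 9, 7) = 7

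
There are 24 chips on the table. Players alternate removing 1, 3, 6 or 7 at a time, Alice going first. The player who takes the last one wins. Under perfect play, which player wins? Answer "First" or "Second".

Compute winning (W) and losing (L) positions by backward induction:
i:   0  1  2  3  4  5  6  7  8  9 10 11 12 13 14 15 16 17 18 19 20 21 22 23 24
     L  W  L  W  L  W  W  W  W  W  W  W  L  W  L  W  L  W  W  W  W  W  W  W  L
Position 24 is L, so the second player wins.

Second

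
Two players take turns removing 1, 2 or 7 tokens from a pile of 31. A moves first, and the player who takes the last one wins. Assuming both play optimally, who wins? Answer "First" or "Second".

W/L table (W = player to move can force a win):
i:   0  1  2  3  4  5  6  7  8  9 10 11 12 13 14 15 16 17 18 19 20 21 22 23 24 25 26 27 28 29 30 31
     L  W  W  L  W  W  L  W  W  L  W  W  L  W  W  L  W  W  L  W  W  L  W  W  L  W  W  L  W  W  L  W
Position 31 is W, so the first player wins.

First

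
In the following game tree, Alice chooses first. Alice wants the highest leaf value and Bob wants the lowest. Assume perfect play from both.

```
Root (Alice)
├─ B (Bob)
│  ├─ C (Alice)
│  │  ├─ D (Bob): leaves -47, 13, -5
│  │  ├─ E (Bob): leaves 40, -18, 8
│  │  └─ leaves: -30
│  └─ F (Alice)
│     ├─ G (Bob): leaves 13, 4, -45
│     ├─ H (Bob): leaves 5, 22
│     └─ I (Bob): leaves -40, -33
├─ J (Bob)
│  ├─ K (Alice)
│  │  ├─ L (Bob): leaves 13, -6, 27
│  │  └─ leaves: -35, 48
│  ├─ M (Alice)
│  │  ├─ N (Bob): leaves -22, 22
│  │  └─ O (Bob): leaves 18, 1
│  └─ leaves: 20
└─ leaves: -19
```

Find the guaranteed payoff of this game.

1

D (Bob): min(-47, 13, -5) = -47
E (Bob): min(40, -18, 8) = -18
C (Alice): max(-47, -18, -30) = -18
G (Bob): min(13, 4, -45) = -45
H (Bob): min(5, 22) = 5
I (Bob): min(-40, -33) = -40
F (Alice): max(-45, 5, -40) = 5
B (Bob): min(-18, 5) = -18
L (Bob): min(13, -6, 27) = -6
K (Alice): max(-6, -35, 48) = 48
N (Bob): min(-22, 22) = -22
O (Bob): min(18, 1) = 1
M (Alice): max(-22, 1) = 1
J (Bob): min(48, 1, 20) = 1
Root (Alice): max(-18, 1, -19) = 1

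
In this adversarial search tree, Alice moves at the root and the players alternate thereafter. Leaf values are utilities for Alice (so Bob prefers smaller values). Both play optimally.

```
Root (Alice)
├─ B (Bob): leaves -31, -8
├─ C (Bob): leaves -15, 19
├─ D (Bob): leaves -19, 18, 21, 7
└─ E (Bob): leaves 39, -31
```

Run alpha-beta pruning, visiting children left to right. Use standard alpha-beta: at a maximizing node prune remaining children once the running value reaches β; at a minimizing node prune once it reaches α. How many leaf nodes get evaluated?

7

B [α=-∞,β=+∞]: v=-31
C [α=-31,β=+∞]: v=-15
D [α=-15,β=+∞]: v=-19 after child 1 ≤ α → α-cutoff, skip 3
E [α=-15,β=+∞]: v=-31
Root [α=-∞,β=+∞]: v=-15
Leaves evaluated: 7 of 10.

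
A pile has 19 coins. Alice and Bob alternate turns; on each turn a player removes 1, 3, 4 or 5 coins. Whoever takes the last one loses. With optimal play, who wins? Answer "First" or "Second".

Second

i:   0  1  2  3  4  5  6  7  8  9 10 11 12 13 14 15 16 17 18 19
     W  L  W  L  W  W  W  W  W  L  W  L  W  W  W  W  W  L  W  L
Position 19 is L, so the second player wins.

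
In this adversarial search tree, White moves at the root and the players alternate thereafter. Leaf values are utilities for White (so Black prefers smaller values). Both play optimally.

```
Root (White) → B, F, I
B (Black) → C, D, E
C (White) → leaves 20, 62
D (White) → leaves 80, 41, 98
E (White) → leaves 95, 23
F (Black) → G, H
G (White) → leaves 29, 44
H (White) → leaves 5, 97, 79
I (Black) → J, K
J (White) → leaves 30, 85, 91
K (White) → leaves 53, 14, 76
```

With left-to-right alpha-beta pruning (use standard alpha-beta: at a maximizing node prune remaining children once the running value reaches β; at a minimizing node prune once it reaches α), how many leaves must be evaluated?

C [α=-∞,β=+∞]: v=62
D [α=-∞,β=62]: v=80 after child 1 ≥ β → β-cutoff, skip 2
E [α=-∞,β=62]: v=95 after child 1 ≥ β → β-cutoff, skip 1
B [α=-∞,β=+∞]: v=62
G [α=62,β=+∞]: v=44
F [α=62,β=+∞]: v=44 after child 1 ≤ α → α-cutoff, skip 1
J [α=62,β=+∞]: v=91
K [α=62,β=91]: v=76
I [α=62,β=+∞]: v=76
Root [α=-∞,β=+∞]: v=76
Leaves evaluated: 12 of 18.

12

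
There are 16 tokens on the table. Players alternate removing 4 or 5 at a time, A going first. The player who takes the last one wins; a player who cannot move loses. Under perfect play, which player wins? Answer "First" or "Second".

Mark each pile size as W (mover wins) or L (mover loses):
i:   0  1  2  3  4  5  6  7  8  9 10 11 12 13 14 15 16
     L  L  L  L  W  W  W  W  W  L  L  L  L  W  W  W  W
Position 16 is W, so the first player wins.

First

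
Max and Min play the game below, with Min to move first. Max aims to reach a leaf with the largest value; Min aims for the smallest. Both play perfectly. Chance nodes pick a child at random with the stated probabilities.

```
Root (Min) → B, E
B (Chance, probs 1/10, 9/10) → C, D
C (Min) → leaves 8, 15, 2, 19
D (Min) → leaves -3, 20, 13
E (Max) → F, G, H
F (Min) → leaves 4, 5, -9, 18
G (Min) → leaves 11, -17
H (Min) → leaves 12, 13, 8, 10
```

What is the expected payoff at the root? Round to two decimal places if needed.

-2.5

C (Min): min(8, 15, 2, 19) = 2
D (Min): min(-3, 20, 13) = -3
B (Chance): 1/10·2 + 9/10·-3 = -2.5
F (Min): min(4, 5, -9, 18) = -9
G (Min): min(11, -17) = -17
H (Min): min(12, 13, 8, 10) = 8
E (Max): max(-9, -17, 8) = 8
Root (Min): min(-2.5, 8) = -2.5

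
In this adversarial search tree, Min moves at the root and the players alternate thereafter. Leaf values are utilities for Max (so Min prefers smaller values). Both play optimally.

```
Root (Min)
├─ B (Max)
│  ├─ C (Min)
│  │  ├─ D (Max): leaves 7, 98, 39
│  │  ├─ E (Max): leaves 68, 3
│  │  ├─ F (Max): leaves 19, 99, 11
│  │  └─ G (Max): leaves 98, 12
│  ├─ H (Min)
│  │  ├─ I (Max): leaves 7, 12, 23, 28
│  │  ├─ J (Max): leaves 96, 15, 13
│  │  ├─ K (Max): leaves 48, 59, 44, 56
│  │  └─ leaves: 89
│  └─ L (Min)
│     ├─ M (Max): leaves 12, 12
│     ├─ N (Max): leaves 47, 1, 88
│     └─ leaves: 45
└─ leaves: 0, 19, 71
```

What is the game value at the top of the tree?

D (Max): max(7, 98, 39) = 98
E (Max): max(68, 3) = 68
F (Max): max(19, 99, 11) = 99
G (Max): max(98, 12) = 98
C (Min): min(98, 68, 99, 98) = 68
I (Max): max(7, 12, 23, 28) = 28
J (Max): max(96, 15, 13) = 96
K (Max): max(48, 59, 44, 56) = 59
H (Min): min(28, 96, 59, 89) = 28
M (Max): max(12, 12) = 12
N (Max): max(47, 1, 88) = 88
L (Min): min(12, 88, 45) = 12
B (Max): max(68, 28, 12) = 68
Root (Min): min(68, 0, 19, 71) = 0

0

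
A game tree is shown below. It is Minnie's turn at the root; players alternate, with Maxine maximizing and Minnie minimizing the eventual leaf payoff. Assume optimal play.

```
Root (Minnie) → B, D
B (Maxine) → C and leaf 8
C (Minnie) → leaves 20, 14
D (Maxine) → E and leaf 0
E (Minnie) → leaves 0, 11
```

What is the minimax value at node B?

14

C: min(20, 14) = 14
B: max(14, 8) = 14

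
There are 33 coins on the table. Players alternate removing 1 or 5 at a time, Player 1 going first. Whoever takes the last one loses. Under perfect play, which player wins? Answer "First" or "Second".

i:   0  1  2  3  4  5  6  7  8  9 10 11 12 13 14 15 16 17 18 19 20 21 22 23 24 25 26 27 28 29 30 31 32 33
     W  L  W  L  W  L  W  L  W  L  W  L  W  L  W  L  W  L  W  L  W  L  W  L  W  L  W  L  W  L  W  L  W  L
Position 33 is L, so the second player wins.

Second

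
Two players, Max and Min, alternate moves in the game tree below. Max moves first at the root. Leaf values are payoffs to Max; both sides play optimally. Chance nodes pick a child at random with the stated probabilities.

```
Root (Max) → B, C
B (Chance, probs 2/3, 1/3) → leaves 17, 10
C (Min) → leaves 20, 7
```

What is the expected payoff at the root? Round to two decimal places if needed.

B (Chance): 2/3·17 + 1/3·10 = 14.67
C (Min): min(20, 7) = 7
Root (Max): max(14.67, 7) = 14.67

14.67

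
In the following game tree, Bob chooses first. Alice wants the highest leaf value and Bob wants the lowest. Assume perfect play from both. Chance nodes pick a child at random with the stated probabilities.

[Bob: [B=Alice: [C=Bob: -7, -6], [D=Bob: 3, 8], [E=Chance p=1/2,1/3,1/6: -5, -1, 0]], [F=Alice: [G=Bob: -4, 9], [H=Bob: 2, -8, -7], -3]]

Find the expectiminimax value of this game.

C (Bob): min(-7, -6) = -7
D (Bob): min(3, 8) = 3
E (Chance): 1/2·-5 + 1/3·-1 + 1/6·0 = -2.83
B (Alice): max(-7, 3, -2.83) = 3
G (Bob): min(-4, 9) = -4
H (Bob): min(2, -8, -7) = -8
F (Alice): max(-4, -8, -3) = -3
Root (Bob): min(3, -3) = -3

-3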